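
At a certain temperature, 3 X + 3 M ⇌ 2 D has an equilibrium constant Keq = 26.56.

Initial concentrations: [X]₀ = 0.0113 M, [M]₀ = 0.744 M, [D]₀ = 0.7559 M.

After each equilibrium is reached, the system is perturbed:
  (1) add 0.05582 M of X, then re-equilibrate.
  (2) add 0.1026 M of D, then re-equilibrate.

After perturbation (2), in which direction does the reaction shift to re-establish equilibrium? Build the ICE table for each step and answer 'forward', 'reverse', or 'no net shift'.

Direction: reverse

Q₀ = 9.6156e+05 vs Keq = 26.56 ⇒ Q>K, reverse
Step 1:
                   X          M          D
  init        0.0113      0.744     0.7559
  Δ           0.2329     0.2329    -0.1553
  eq          0.2442     0.9769     0.6006
  solve Keq expr → x = -0.07764; check Q = 26.56
Then add 0.05582 M of X.
Step 2:
                   X          M          D
  init           0.3     0.9769     0.6006
  Δ         -0.03857   -0.03857    0.02572
  eq          0.2615     0.9384     0.6263
  solve Keq expr → x = 0.01286; check Q = 26.56
Then add 0.1026 M of D.
Step 3:
                   X          M          D
  init        0.2615     0.9384     0.7289
  Δ          0.01886    0.01886   -0.01257
  eq          0.2803     0.9572     0.7164
  solve Keq expr → x = -0.006286; check Q = 26.56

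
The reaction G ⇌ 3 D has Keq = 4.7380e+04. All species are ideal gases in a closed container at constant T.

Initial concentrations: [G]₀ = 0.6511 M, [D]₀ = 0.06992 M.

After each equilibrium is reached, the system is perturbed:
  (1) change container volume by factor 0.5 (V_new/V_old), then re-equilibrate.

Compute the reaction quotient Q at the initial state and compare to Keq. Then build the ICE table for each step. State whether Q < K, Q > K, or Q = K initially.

Q₀ = 5.2500e-04; Q < K (proceeds forward)

Q₀ = 5.2500e-04 vs Keq = 4.7380e+04 ⇒ Q<K, forward
Step 1:
                   G          D
  Initial     0.6511    0.06992
  Change     -0.6509      1.953
  Equil   1.7466e-04      2.023
  solve Keq expr → x = 0.6509; check Q = 4.7380e+04
Then change container volume by factor 0.5 (V_new/V_old).
Step 2:
                   G          D
  Initial 3.4932e-04      4.045
  Change    0.001045  -0.003134
  Equil     0.001394      4.042
  solve Keq expr → x = -0.001045; check Q = 4.7380e+04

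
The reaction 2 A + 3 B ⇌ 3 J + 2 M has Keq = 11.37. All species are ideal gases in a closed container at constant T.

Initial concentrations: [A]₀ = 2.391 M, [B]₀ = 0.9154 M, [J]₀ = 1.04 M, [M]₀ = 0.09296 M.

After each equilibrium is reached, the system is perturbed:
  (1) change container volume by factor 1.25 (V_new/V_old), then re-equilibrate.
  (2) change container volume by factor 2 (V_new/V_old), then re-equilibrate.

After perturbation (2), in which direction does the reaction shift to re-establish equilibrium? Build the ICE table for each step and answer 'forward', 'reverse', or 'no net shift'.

Q₀ = 0.002217 vs Keq = 11.37 ⇒ Q<K, forward
Step 1:
                  A         B         J         M
  init        2.391    0.9154      1.04   0.09296
  Δ         -0.4123   -0.6185    0.6185    0.4123
  eq          1.979    0.2969     1.659    0.5053
  solve Keq expr → x = 0.2062; check Q = 11.37
Then change container volume by factor 1.25 (V_new/V_old).
Step 2:
                  A         B         J         M
  init        1.583    0.2375     1.327    0.4042
  Δ               0         0         0         0
  eq          1.583    0.2375     1.327    0.4042
  solve Keq expr → x = 0; check Q = 11.37
Then change container volume by factor 2 (V_new/V_old).
Step 3:
                  A         B         J         M
  init       0.7915    0.1188    0.6634    0.2021
  Δ               0         0         0         0
  eq         0.7915    0.1188    0.6634    0.2021
  solve Keq expr → x = 0; check Q = 11.37

Direction: no net shift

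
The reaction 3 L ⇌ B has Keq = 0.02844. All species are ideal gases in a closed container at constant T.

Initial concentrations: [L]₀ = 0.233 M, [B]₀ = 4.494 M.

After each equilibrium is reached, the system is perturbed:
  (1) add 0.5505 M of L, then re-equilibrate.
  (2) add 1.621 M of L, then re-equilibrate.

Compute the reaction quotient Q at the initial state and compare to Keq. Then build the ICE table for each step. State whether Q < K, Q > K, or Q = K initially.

Q₀ = 355.3 vs Keq = 0.02844 ⇒ Q>K, reverse
Step 1:
                    L           B
  I             0.233       4.494
  C              4.49      -1.497
  E             4.723       2.997
  solve Keq expr → x = -1.497; check Q = 0.02844
Then add 0.5505 M of L.
Step 2:
                    L           B
  I             5.274       2.997
  C           -0.4697      0.1566
  E             4.804       3.154
  solve Keq expr → x = 0.1566; check Q = 0.02844
Then add 1.621 M of L.
Step 3:
                    L           B
  I             6.425       3.154
  C            -1.396      0.4652
  E              5.03       3.619
  solve Keq expr → x = 0.4652; check Q = 0.02844

Q₀ = 355.3; Q > K (proceeds reverse)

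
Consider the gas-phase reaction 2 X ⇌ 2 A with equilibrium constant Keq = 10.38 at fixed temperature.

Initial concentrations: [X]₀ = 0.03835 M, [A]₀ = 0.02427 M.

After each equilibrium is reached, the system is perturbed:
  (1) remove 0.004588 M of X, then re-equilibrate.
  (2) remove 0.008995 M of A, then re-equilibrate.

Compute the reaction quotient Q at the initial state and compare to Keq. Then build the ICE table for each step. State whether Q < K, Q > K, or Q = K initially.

Q₀ = 0.4005; Q < K (proceeds forward)

Q₀ = 0.4005 vs Keq = 10.38 ⇒ Q<K, forward
Step 1:
                    X           A
  I           0.03835     0.02427
  C          -0.02352     0.02352
  E           0.01483     0.04779
  solve Keq expr → x = 0.01176; check Q = 10.38
Then remove 0.004588 M of X.
Step 2:
                    X           A
  I           0.01024     0.04779
  C          0.003501   -0.003501
  E           0.01375     0.04429
  solve Keq expr → x = -0.001751; check Q = 10.38
Then remove 0.008995 M of A.
Step 3:
                    X           A
  I           0.01375     0.03529
  C         -0.002131    0.002131
  E           0.01162     0.03742
  solve Keq expr → x = 0.001065; check Q = 10.38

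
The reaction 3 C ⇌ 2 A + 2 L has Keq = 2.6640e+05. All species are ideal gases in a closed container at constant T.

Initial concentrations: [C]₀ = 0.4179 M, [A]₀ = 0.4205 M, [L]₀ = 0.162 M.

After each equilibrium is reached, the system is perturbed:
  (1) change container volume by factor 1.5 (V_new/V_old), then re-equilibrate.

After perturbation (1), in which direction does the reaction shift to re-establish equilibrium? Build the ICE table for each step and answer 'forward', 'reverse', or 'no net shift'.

Direction: forward

Q₀ = 0.06358 vs Keq = 2.6640e+05 ⇒ Q<K, forward
Step 1:
                  C         A         L
  init       0.4179    0.4205     0.162
  Δ         -0.4109    0.2739    0.2739
  eq       0.007007    0.6944    0.4359
  solve Keq expr → x = 0.137; check Q = 2.6640e+05
Then change container volume by factor 1.5 (V_new/V_old).
Step 2:
                  C         A         L
  init     0.004671     0.463    0.2906
  Δ       -5.8459e-04 3.8973e-04 3.8973e-04
  eq       0.004087    0.4633     0.291
  solve Keq expr → x = 1.9486e-04; check Q = 2.6640e+05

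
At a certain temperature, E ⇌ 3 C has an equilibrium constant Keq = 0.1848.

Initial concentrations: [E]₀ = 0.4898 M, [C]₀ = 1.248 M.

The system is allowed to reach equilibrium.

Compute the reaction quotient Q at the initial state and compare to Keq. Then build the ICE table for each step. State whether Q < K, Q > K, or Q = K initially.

Q₀ = 3.968; Q > K (proceeds reverse)

Q₀ = 3.968 vs Keq = 0.1848 ⇒ Q>K, reverse
Step 1:
                  E         C
  init       0.4898     1.248
  Δ          0.2447   -0.7341
  eq         0.7345    0.5139
  solve Keq expr → x = -0.2447; check Q = 0.1848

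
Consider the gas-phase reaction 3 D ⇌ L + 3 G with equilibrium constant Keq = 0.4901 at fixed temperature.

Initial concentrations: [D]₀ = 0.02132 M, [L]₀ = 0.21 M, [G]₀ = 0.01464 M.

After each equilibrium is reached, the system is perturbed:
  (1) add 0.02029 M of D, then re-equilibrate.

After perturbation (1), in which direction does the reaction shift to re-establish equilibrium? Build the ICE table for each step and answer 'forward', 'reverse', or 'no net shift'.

Q₀ = 0.068 vs Keq = 0.4901 ⇒ Q<K, forward
Step 1:
                    D           L           G
  I           0.02132        0.21     0.01464
  C         -0.005836    0.001945    0.005836
  E           0.01548      0.2119     0.02048
  solve Keq expr → x = 0.001945; check Q = 0.4901
Then add 0.02029 M of D.
Step 2:
                    D           L           G
  I           0.03577      0.2119     0.02048
  C          -0.01147    0.003824     0.01147
  E            0.0243      0.2158     0.03195
  solve Keq expr → x = 0.003824; check Q = 0.4901

Direction: forward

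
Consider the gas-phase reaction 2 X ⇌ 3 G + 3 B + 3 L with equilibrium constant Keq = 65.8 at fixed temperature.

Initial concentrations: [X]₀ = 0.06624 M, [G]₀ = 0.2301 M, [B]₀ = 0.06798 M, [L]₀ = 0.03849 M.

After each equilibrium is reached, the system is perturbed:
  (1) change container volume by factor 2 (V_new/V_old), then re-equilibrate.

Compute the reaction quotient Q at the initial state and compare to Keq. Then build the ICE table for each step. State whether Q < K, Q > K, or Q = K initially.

Q₀ = 4.9739e-08 vs Keq = 65.8 ⇒ Q<K, forward
Step 1:
                  X         G         B         L
  I         0.06624    0.2301   0.06798   0.03849
  C        -0.06616   0.09924   0.09924   0.09924
  E       8.1434e-05    0.3293    0.1672    0.1377
  solve Keq expr → x = 0.03308; check Q = 65.8
Then change container volume by factor 2 (V_new/V_old).
Step 2:
                  X         G         B         L
  I       4.0717e-05    0.1647   0.08361   0.06886
  C       -3.7108e-05 5.5662e-05 5.5662e-05 5.5662e-05
  E       3.6087e-06    0.1647   0.08366   0.06892
  solve Keq expr → x = 1.8554e-05; check Q = 65.8

Q₀ = 4.9739e-08; Q < K (proceeds forward)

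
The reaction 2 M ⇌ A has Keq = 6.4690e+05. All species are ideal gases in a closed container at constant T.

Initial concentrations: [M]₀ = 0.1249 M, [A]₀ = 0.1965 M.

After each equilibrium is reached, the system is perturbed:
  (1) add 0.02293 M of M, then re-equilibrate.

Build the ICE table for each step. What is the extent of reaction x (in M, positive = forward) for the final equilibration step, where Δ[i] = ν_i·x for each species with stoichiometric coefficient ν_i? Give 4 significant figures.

x = 0.01146 M

Q₀ = 12.6 vs Keq = 6.4690e+05 ⇒ Q<K, forward
Step 1:
                    M           A
  Initial      0.1249      0.1965
  Change      -0.1243     0.06213
  Equil    6.3230e-04      0.2586
  solve Keq expr → x = 0.06213; check Q = 6.4690e+05
Then add 0.02293 M of M.
Step 2:
                    M           A
  Initial     0.02356      0.2586
  Change     -0.02292     0.01146
  Equil    6.4616e-04      0.2701
  solve Keq expr → x = 0.01146; check Q = 6.4690e+05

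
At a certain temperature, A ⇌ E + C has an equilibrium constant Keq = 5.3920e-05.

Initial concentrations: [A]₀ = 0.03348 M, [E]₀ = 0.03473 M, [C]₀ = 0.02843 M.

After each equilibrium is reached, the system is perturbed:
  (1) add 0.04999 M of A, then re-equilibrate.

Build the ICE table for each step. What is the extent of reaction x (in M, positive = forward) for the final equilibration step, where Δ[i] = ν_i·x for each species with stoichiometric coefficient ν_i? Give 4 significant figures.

Q₀ = 0.02949 vs Keq = 5.3920e-05 ⇒ Q>K, reverse
Step 1:
                    A           E           C
  I           0.03348     0.03473     0.02843
  C           0.02794    -0.02794    -0.02794
  E           0.06142    0.006788  4.8791e-04
  solve Keq expr → x = -0.02794; check Q = 5.3920e-05
Then add 0.04999 M of A.
Step 2:
                    A           E           C
  I            0.1114    0.006788  4.8791e-04
  C       -3.5094e-04  3.5094e-04  3.5094e-04
  E            0.1111    0.007139  8.3885e-04
  solve Keq expr → x = 3.5094e-04; check Q = 5.3920e-05

x = 3.5094e-04 M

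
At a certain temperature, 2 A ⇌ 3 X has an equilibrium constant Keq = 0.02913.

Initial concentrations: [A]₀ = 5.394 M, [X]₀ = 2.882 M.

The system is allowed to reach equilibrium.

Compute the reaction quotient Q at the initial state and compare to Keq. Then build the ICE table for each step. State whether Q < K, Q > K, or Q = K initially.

Q₀ = 0.8227 vs Keq = 0.02913 ⇒ Q>K, reverse
Step 1:
                  A         X
  Initial     5.394     2.882
  Change        1.2      -1.8
  Equil       6.594     1.082
  solve Keq expr → x = -0.6; check Q = 0.02913

Q₀ = 0.8227; Q > K (proceeds reverse)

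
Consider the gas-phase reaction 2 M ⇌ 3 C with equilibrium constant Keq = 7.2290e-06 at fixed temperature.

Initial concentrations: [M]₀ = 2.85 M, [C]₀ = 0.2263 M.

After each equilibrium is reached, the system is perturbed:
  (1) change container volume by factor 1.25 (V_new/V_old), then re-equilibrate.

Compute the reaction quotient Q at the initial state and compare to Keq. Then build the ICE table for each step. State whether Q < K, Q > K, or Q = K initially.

Q₀ = 0.001427 vs Keq = 7.2290e-06 ⇒ Q>K, reverse
Step 1:
                  M         C
  Initial      2.85    0.2263
  Change     0.1242   -0.1863
  Equil       2.974   0.03999
  solve Keq expr → x = -0.0621; check Q = 7.2290e-06
Then change container volume by factor 1.25 (V_new/V_old).
Step 2:
                  M         C
  Initial     2.379   0.03199
  Change  -0.001636  0.002454
  Equil       2.378   0.03445
  solve Keq expr → x = 8.1816e-04; check Q = 7.2290e-06

Q₀ = 0.001427; Q > K (proceeds reverse)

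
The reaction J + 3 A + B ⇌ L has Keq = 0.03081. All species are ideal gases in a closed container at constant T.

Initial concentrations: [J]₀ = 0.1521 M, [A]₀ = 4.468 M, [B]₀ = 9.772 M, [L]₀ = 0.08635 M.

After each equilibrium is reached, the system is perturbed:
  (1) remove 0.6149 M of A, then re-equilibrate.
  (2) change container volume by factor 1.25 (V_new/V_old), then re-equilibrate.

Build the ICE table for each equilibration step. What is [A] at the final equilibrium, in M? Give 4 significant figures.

Q₀ = 6.5134e-04 vs Keq = 0.03081 ⇒ Q<K, forward
Step 1:
                    J           A           B           L
  init         0.1521       4.468       9.772     0.08635
  Δ           -0.1406     -0.4217     -0.1406      0.1406
  eq          0.01154       4.046       9.631      0.2269
  solve Keq expr → x = 0.1406; check Q = 0.03081
Then remove 0.6149 M of A.
Step 2:
                    J           A           B           L
  init        0.01154       3.431       9.631      0.2269
  Δ          0.006517     0.01955    0.006517   -0.006517
  eq          0.01806       3.451       9.638      0.2204
  solve Keq expr → x = -0.006517; check Q = 0.03081
Then change container volume by factor 1.25 (V_new/V_old).
Step 3:
                    J           A           B           L
  init        0.01445       2.761        7.71      0.1763
  Δ           0.01596     0.04787     0.01596    -0.01596
  eq           0.0304       2.809       7.726      0.1604
  solve Keq expr → x = -0.01596; check Q = 0.03081

[A]_eq = 2.809 M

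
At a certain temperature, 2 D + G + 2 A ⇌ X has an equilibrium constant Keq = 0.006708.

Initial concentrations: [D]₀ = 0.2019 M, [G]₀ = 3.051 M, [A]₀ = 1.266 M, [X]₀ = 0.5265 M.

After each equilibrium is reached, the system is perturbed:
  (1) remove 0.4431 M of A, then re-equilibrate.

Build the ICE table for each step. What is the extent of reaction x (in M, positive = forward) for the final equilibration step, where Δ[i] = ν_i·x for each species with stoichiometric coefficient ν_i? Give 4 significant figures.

x = -0.028 M

Q₀ = 2.641 vs Keq = 0.006708 ⇒ Q>K, reverse
Step 1:
                  D         G         A         X
  init       0.2019     3.051     1.266    0.5265
  Δ          0.8333    0.4166    0.8333   -0.4166
  eq          1.035     3.468     2.099    0.1099
  solve Keq expr → x = -0.4166; check Q = 0.006708
Then remove 0.4431 M of A.
Step 2:
                  D         G         A         X
  init        1.035     3.468     1.656    0.1099
  Δ           0.056     0.028     0.056    -0.028
  eq          1.091     3.496     1.712   0.08185
  solve Keq expr → x = -0.028; check Q = 0.006708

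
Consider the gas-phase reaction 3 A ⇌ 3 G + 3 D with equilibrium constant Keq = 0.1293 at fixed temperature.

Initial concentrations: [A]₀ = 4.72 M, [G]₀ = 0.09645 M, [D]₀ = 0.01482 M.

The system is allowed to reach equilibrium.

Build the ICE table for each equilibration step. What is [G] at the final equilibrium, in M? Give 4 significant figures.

Q₀ = 2.7773e-11 vs Keq = 0.1293 ⇒ Q<K, forward
Step 1:
                    A           G           D
  I              4.72     0.09645     0.01482
  C            -1.266       1.266       1.266
  E             3.454       1.363       1.281
  solve Keq expr → x = 0.4222; check Q = 0.1293

[G]_eq = 1.363 M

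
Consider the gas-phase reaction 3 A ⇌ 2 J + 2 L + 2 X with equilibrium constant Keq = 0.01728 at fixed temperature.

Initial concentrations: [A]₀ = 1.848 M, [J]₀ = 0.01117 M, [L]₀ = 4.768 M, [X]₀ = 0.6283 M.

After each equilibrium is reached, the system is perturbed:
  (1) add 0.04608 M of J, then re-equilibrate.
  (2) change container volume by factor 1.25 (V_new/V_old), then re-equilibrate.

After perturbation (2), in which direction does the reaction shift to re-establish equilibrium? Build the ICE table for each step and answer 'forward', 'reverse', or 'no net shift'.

Direction: forward

Q₀ = 1.7742e-04 vs Keq = 0.01728 ⇒ Q<K, forward
Step 1:
                    A           J           L           X
  I             1.848     0.01117       4.768      0.6283
  C            -0.115     0.07664     0.07664     0.07664
  E             1.733     0.08781       4.845      0.7049
  solve Keq expr → x = 0.03832; check Q = 0.01728
Then add 0.04608 M of J.
Step 2:
                    A           J           L           X
  I             1.733      0.1339       4.845      0.7049
  C           0.05431    -0.03621    -0.03621    -0.03621
  E             1.787     0.09768       4.808      0.6687
  solve Keq expr → x = -0.0181; check Q = 0.01728
Then change container volume by factor 1.25 (V_new/V_old).
Step 3:
                    A           J           L           X
  I              1.43     0.07815       3.847       0.535
  C          -0.03362     0.02241     0.02241     0.02241
  E             1.396      0.1006       3.869      0.5574
  solve Keq expr → x = 0.01121; check Q = 0.01728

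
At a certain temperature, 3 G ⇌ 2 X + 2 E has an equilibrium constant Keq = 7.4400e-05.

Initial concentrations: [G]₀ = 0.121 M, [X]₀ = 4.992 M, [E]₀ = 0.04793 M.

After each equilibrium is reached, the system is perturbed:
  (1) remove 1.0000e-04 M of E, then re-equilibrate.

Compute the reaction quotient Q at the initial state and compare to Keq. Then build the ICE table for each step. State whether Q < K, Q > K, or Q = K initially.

Q₀ = 32.32 vs Keq = 7.4400e-05 ⇒ Q>K, reverse
Step 1:
                    G           X           E
  I             0.121       4.992     0.04793
  C           0.07167    -0.04778    -0.04778
  E            0.1927       4.944  1.4754e-04
  solve Keq expr → x = -0.02389; check Q = 7.4400e-05
Then remove 1.0000e-04 M of E.
Step 2:
                    G           X           E
  I            0.1927       4.944  4.7544e-05
  C       -1.4974e-04  9.9825e-05  9.9825e-05
  E            0.1925       4.944  1.4737e-04
  solve Keq expr → x = 4.9913e-05; check Q = 7.4400e-05

Q₀ = 32.32; Q > K (proceeds reverse)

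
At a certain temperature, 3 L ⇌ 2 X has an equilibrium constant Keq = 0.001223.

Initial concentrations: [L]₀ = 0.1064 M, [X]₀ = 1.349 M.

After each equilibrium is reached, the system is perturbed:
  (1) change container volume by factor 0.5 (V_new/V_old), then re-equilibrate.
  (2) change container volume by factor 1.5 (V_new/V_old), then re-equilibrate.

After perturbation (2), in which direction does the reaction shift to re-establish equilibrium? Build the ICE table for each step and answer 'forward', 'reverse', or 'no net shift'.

Direction: reverse

Q₀ = 1511 vs Keq = 0.001223 ⇒ Q>K, reverse
Step 1:
                  L         X
  init       0.1064     1.349
  Δ           1.877    -1.251
  eq          1.983   0.09768
  solve Keq expr → x = -0.6257; check Q = 0.001223
Then change container volume by factor 0.5 (V_new/V_old).
Step 2:
                  L         X
  init        3.967    0.1954
  Δ          -0.105   0.07002
  eq          3.862    0.2654
  solve Keq expr → x = 0.03501; check Q = 0.001223
Then change container volume by factor 1.5 (V_new/V_old).
Step 3:
                  L         X
  init        2.574    0.1769
  Δ         0.04322  -0.02881
  eq          2.618    0.1481
  solve Keq expr → x = -0.01441; check Q = 0.001223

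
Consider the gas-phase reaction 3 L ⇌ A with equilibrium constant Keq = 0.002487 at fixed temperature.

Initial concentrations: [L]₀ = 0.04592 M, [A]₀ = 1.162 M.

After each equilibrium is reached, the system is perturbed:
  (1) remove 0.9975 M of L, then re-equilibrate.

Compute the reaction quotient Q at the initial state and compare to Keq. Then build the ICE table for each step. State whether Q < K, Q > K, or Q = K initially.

Q₀ = 1.2001e+04 vs Keq = 0.002487 ⇒ Q>K, reverse
Step 1:
                   L          A
  Initial    0.04592      1.162
  Change       3.225     -1.075
  Equil        3.271    0.08703
  solve Keq expr → x = -1.075; check Q = 0.002487
Then remove 0.9975 M of L.
Step 2:
                   L          A
  Initial      2.273    0.08703
  Change      0.1543   -0.05144
  Equil        2.428    0.03558
  solve Keq expr → x = -0.05144; check Q = 0.002487

Q₀ = 1.2001e+04; Q > K (proceeds reverse)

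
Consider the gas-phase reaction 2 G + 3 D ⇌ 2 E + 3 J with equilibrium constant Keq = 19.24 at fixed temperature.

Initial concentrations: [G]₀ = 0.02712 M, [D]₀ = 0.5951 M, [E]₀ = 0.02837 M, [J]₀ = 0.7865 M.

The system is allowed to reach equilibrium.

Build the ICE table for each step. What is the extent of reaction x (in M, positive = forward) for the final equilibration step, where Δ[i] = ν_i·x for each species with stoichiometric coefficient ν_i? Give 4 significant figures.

x = 0.00599 M

Q₀ = 2.526 vs Keq = 19.24 ⇒ Q<K, forward
Step 1:
                  G         D         E         J
  I         0.02712    0.5951   0.02837    0.7865
  C        -0.01198  -0.01797   0.01198   0.01797
  E         0.01514    0.5771   0.04035    0.8045
  solve Keq expr → x = 0.00599; check Q = 19.24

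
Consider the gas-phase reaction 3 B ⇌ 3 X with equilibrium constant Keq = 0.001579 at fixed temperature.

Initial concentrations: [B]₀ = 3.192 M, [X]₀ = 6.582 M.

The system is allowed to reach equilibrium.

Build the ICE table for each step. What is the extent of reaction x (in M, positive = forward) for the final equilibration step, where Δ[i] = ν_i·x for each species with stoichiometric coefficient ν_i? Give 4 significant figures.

x = -1.854 M

Q₀ = 8.768 vs Keq = 0.001579 ⇒ Q>K, reverse
Step 1:
                   B          X
  I            3.192      6.582
  C            5.563     -5.563
  E            8.755      1.019
  solve Keq expr → x = -1.854; check Q = 0.001579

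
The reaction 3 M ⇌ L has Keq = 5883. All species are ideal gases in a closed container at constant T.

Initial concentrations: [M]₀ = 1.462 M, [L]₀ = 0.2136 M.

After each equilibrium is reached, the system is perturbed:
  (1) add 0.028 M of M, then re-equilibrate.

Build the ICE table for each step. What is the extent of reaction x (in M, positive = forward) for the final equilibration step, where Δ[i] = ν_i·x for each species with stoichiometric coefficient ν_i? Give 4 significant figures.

Q₀ = 0.06835 vs Keq = 5883 ⇒ Q<K, forward
Step 1:
                    M           L
  I             1.462      0.2136
  C            -1.413      0.4711
  E           0.04882      0.6847
  solve Keq expr → x = 0.4711; check Q = 5883
Then add 0.028 M of M.
Step 2:
                    M           L
  I           0.07682      0.6847
  C          -0.02778     0.00926
  E           0.04904      0.6939
  solve Keq expr → x = 0.00926; check Q = 5883

x = 0.00926 M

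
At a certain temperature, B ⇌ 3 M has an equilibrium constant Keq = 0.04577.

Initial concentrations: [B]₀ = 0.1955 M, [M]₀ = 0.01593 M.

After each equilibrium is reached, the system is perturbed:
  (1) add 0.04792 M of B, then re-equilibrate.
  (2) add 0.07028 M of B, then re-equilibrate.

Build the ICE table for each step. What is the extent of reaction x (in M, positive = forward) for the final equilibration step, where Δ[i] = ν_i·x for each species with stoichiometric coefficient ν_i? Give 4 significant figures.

Q₀ = 2.0678e-05 vs Keq = 0.04577 ⇒ Q<K, forward
Step 1:
                   B          M
  Initial     0.1955    0.01593
  Change    -0.05646     0.1694
  Equil        0.139     0.1853
  solve Keq expr → x = 0.05646; check Q = 0.04577
Then add 0.04792 M of B.
Step 2:
                   B          M
  Initial      0.187     0.1853
  Change   -0.005708    0.01712
  Equil       0.1813     0.2024
  solve Keq expr → x = 0.005708; check Q = 0.04577
Then add 0.07028 M of B.
Step 3:
                   B          M
  Initial     0.2515     0.2024
  Change   -0.007076    0.02123
  Equil       0.2445     0.2237
  solve Keq expr → x = 0.007076; check Q = 0.04577

x = 0.007076 M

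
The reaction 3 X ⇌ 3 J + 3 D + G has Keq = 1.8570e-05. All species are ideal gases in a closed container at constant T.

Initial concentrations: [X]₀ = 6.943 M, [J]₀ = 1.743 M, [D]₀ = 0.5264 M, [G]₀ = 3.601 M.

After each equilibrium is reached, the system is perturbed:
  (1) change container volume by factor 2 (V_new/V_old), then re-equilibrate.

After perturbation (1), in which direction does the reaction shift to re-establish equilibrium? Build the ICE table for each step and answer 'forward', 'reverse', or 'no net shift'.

Direction: forward

Q₀ = 0.00831 vs Keq = 1.8570e-05 ⇒ Q>K, reverse
Step 1:
                   X          J          D          G
  I            6.943      1.743     0.5264      3.601
  C           0.4282    -0.4282    -0.4282    -0.1427
  E            7.371      1.315    0.09818      3.458
  solve Keq expr → x = -0.1427; check Q = 1.8570e-05
Then change container volume by factor 2 (V_new/V_old).
Step 2:
                   X          J          D          G
  I            3.686     0.6574    0.04909      1.729
  C         -0.06167    0.06167    0.06167    0.02056
  E            3.624     0.7191     0.1108       1.75
  solve Keq expr → x = 0.02056; check Q = 1.8570e-05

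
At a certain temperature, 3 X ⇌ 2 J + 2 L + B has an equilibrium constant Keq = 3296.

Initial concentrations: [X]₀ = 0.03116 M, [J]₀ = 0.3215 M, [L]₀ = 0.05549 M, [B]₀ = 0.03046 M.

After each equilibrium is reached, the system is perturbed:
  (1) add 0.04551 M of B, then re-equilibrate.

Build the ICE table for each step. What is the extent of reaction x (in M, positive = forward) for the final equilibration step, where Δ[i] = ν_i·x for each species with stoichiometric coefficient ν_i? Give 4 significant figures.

x = -1.8701e-04 M

Q₀ = 0.3204 vs Keq = 3296 ⇒ Q<K, forward
Step 1:
                    X           J           L           B
  init        0.03116      0.3215     0.05549     0.03046
  Δ          -0.02916     0.01944     0.01944    0.009721
  eq         0.001996      0.3409     0.07493     0.04018
  solve Keq expr → x = 0.009721; check Q = 3296
Then add 0.04551 M of B.
Step 2:
                    X           J           L           B
  init       0.001996      0.3409     0.07493     0.08569
  Δ        5.6102e-04 -3.7401e-04 -3.7401e-04 -1.8701e-04
  eq         0.002557      0.3406     0.07456      0.0855
  solve Keq expr → x = -1.8701e-04; check Q = 3296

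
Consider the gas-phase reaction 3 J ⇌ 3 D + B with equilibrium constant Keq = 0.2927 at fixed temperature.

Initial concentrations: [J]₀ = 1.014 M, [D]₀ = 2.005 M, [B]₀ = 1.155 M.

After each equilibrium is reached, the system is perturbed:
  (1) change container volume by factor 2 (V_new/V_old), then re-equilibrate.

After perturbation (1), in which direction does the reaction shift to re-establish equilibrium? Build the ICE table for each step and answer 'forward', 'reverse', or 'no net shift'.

Q₀ = 8.929 vs Keq = 0.2927 ⇒ Q>K, reverse
Step 1:
                  J         D         B
  init        1.014     2.005     1.155
  Δ           0.774    -0.774    -0.258
  eq          1.788     1.231     0.897
  solve Keq expr → x = -0.258; check Q = 0.2927
Then change container volume by factor 2 (V_new/V_old).
Step 2:
                  J         D         B
  init        0.894    0.6155    0.4485
  Δ        -0.07857   0.07857   0.02619
  eq         0.8154    0.6941    0.4747
  solve Keq expr → x = 0.02619; check Q = 0.2927

Direction: forward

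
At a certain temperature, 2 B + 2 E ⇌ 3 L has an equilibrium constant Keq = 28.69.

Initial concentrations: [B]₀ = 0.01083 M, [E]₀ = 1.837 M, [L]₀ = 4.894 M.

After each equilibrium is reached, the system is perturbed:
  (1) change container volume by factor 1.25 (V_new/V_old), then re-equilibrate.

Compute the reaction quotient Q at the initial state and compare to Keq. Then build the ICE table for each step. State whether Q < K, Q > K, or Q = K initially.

Q₀ = 2.9615e+05 vs Keq = 28.69 ⇒ Q>K, reverse
Step 1:
                  B         E         L
  I         0.01083     1.837     4.894
  C          0.6004    0.6004   -0.9006
  E          0.6112     2.437     3.993
  solve Keq expr → x = -0.3002; check Q = 28.69
Then change container volume by factor 1.25 (V_new/V_old).
Step 2:
                  B         E         L
  I           0.489      1.95     3.195
  C         0.03494   0.03494   -0.0524
  E          0.5239     1.985     3.142
  solve Keq expr → x = -0.01747; check Q = 28.69

Q₀ = 2.9615e+05; Q > K (proceeds reverse)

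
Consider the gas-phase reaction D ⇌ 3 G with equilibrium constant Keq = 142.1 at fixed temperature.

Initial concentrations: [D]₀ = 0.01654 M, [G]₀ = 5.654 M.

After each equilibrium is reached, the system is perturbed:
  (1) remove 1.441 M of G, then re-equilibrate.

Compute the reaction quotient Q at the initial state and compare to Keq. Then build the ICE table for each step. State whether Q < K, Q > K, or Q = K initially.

Q₀ = 1.0928e+04 vs Keq = 142.1 ⇒ Q>K, reverse
Step 1:
                   D          G
  Initial    0.01654      5.654
  Change      0.4942     -1.483
  Equil       0.5108      4.171
  solve Keq expr → x = -0.4942; check Q = 142.1
Then remove 1.441 M of G.
Step 2:
                   D          G
  Initial     0.5108       2.73
  Change     -0.2295     0.6886
  Equil       0.2812      3.419
  solve Keq expr → x = 0.2295; check Q = 142.1

Q₀ = 1.0928e+04; Q > K (proceeds reverse)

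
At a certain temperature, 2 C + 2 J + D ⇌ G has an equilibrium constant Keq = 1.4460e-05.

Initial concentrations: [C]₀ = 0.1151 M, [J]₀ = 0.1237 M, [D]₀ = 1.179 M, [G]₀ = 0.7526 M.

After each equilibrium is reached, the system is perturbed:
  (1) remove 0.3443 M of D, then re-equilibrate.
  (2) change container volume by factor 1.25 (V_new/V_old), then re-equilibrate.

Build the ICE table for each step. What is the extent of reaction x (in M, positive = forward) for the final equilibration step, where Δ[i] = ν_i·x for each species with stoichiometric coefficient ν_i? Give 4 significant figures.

x = -7.5422e-05 M

Q₀ = 3149 vs Keq = 1.4460e-05 ⇒ Q>K, reverse
Step 1:
                   C          J          D          G
  I           0.1151     0.1237      1.179     0.7526
  C            1.505      1.505     0.7524    -0.7524
  E             1.62      1.629      1.931 1.9436e-04
  solve Keq expr → x = -0.7524; check Q = 1.4460e-05
Then remove 0.3443 M of D.
Step 2:
                   C          J          D          G
  I             1.62      1.629      1.587 1.9436e-04
  C       6.9233e-05 6.9233e-05 3.4617e-05 -3.4617e-05
  E             1.62      1.629      1.587 1.5974e-04
  solve Keq expr → x = -3.4617e-05; check Q = 1.4460e-05
Then change container volume by factor 1.25 (V_new/V_old).
Step 3:
                   C          J          D          G
  I            1.296      1.303       1.27 1.2779e-04
  C       1.5084e-04 1.5084e-04 7.5422e-05 -7.5422e-05
  E            1.296      1.303       1.27 5.2372e-05
  solve Keq expr → x = -7.5422e-05; check Q = 1.4460e-05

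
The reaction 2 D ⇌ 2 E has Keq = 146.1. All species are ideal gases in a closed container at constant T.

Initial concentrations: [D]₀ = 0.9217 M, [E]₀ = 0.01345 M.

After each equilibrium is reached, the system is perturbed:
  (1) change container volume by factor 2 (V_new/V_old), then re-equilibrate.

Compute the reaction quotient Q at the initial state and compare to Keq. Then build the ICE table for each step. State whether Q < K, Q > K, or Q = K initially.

Q₀ = 2.1294e-04 vs Keq = 146.1 ⇒ Q<K, forward
Step 1:
                    D           E
  Initial      0.9217     0.01345
  Change      -0.8502      0.8502
  Equil       0.07146      0.8637
  solve Keq expr → x = 0.4251; check Q = 146.1
Then change container volume by factor 2 (V_new/V_old).
Step 2:
                    D           E
  Initial     0.03573      0.4318
  Change            0           0
  Equil       0.03573      0.4318
  solve Keq expr → x = 0; check Q = 146.1

Q₀ = 2.1294e-04; Q < K (proceeds forward)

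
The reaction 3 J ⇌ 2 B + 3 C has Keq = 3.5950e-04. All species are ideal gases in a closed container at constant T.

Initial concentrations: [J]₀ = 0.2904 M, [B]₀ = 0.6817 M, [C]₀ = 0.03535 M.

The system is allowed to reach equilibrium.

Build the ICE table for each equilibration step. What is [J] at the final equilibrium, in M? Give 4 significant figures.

Q₀ = 8.3823e-04 vs Keq = 3.5950e-04 ⇒ Q>K, reverse
Step 1:
                   J          B          C
  I           0.2904     0.6817    0.03535
  C         0.007832  -0.005221  -0.007832
  E           0.2982     0.6765    0.02752
  solve Keq expr → x = -0.002611; check Q = 3.5950e-04

[J]_eq = 0.2982 M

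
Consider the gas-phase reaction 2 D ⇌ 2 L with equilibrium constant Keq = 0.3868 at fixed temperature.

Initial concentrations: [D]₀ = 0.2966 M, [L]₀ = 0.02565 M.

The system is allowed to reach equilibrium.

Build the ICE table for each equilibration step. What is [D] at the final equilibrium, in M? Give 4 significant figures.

Q₀ = 0.007479 vs Keq = 0.3868 ⇒ Q<K, forward
Step 1:
                   D          L
  init        0.2966    0.02565
  Δ         -0.09792    0.09792
  eq          0.1987     0.1236
  solve Keq expr → x = 0.04896; check Q = 0.3868

[D]_eq = 0.1987 M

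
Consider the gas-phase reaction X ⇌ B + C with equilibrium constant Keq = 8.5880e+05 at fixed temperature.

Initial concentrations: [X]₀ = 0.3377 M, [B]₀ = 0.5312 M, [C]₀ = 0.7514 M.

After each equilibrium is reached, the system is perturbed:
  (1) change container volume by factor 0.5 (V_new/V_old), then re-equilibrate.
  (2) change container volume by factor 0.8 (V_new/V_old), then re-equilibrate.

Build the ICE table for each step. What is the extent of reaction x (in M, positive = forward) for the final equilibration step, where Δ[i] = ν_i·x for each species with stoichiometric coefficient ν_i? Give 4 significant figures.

x = -1.3774e-06 M

Q₀ = 1.182 vs Keq = 8.5880e+05 ⇒ Q<K, forward
Step 1:
                   X          B          C
  Initial     0.3377     0.5312     0.7514
  Change     -0.3377     0.3377     0.3377
  Equil   1.1019e-06     0.8689      1.089
  solve Keq expr → x = 0.3377; check Q = 8.5880e+05
Then change container volume by factor 0.5 (V_new/V_old).
Step 2:
                   X          B          C
  Initial 2.2038e-06      1.738      2.178
  Change  2.2038e-06 -2.2038e-06 -2.2038e-06
  Equil   4.4076e-06      1.738      2.178
  solve Keq expr → x = -2.2038e-06; check Q = 8.5880e+05
Then change container volume by factor 0.8 (V_new/V_old).
Step 3:
                   X          B          C
  Initial 5.5095e-06      2.172      2.723
  Change  1.3774e-06 -1.3774e-06 -1.3774e-06
  Equil   6.8869e-06      2.172      2.723
  solve Keq expr → x = -1.3774e-06; check Q = 8.5880e+05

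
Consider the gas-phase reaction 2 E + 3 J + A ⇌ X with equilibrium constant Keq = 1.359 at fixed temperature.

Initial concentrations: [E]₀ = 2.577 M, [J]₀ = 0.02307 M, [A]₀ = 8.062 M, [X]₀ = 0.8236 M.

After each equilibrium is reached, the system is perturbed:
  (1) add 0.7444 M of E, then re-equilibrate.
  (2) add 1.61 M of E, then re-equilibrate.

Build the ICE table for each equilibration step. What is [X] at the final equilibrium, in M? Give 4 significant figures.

[X]_eq = 0.7841 M

Q₀ = 1253 vs Keq = 1.359 ⇒ Q>K, reverse
Step 1:
                  E         J         A         X
  Initial     2.577   0.02307     8.062    0.8236
  Change     0.1255    0.1882   0.06275  -0.06275
  Equil       2.702    0.2113     8.125    0.7609
  solve Keq expr → x = -0.06275; check Q = 1.359
Then add 0.7444 M of E.
Step 2:
                  E         J         A         X
  Initial     3.447    0.2113     8.125    0.7609
  Change   -0.02005  -0.03008  -0.01003   0.01003
  Equil       3.427    0.1812     8.115    0.7709
  solve Keq expr → x = 0.01003; check Q = 1.359
Then add 1.61 M of E.
Step 3:
                  E         J         A         X
  Initial     5.037    0.1812     8.115    0.7709
  Change   -0.02645  -0.03967  -0.01322   0.01322
  Equil        5.01    0.1416     8.101    0.7841
  solve Keq expr → x = 0.01322; check Q = 1.359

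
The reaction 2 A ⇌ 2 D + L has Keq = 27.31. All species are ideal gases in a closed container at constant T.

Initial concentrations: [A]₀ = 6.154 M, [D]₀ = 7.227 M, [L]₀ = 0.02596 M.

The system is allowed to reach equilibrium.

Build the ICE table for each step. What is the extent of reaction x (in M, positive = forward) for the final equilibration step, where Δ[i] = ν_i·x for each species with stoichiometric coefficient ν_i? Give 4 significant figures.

Q₀ = 0.0358 vs Keq = 27.31 ⇒ Q<K, forward
Step 1:
                  A         D         L
  init        6.154     7.227   0.02596
  Δ           -3.45      3.45     1.725
  eq          2.704     10.68     1.751
  solve Keq expr → x = 1.725; check Q = 27.31

x = 1.725 M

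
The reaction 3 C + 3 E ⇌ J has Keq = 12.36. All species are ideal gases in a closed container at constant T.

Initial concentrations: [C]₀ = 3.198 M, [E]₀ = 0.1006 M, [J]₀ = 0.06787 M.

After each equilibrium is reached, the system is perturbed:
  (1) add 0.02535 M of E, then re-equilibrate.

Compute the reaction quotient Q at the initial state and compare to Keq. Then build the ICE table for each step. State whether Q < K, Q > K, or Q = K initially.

Q₀ = 2.038 vs Keq = 12.36 ⇒ Q<K, forward
Step 1:
                   C          E          J
  init         3.198     0.1006    0.06787
  Δ         -0.04118   -0.04118    0.01373
  eq           3.157    0.05942     0.0816
  solve Keq expr → x = 0.01373; check Q = 12.36
Then add 0.02535 M of E.
Step 2:
                   C          E          J
  init         3.157    0.08477     0.0816
  Δ         -0.02309   -0.02309   0.007696
  eq           3.134    0.06169    0.08929
  solve Keq expr → x = 0.007696; check Q = 12.36

Q₀ = 2.038; Q < K (proceeds forward)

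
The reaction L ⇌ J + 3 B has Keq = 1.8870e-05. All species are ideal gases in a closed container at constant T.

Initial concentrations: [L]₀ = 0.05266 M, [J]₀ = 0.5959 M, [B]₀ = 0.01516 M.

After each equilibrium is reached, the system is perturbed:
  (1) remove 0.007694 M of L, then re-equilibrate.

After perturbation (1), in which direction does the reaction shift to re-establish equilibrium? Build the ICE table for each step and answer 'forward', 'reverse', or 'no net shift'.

Q₀ = 3.9427e-05 vs Keq = 1.8870e-05 ⇒ Q>K, reverse
Step 1:
                  L         J         B
  I         0.05266    0.5959   0.01516
  C        0.001072 -0.001072 -0.003215
  E         0.05373    0.5948   0.01195
  solve Keq expr → x = -0.001072; check Q = 1.8870e-05
Then remove 0.007694 M of L.
Step 2:
                  L         J         B
  I         0.04604    0.5948   0.01195
  C       1.9420e-04 -1.9420e-04 -5.8261e-04
  E         0.04623    0.5946   0.01136
  solve Keq expr → x = -1.9420e-04; check Q = 1.8870e-05

Direction: reverse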